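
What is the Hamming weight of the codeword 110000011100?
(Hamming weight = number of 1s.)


Counting 1s in 110000011100

5


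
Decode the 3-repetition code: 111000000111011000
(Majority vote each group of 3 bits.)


Groups: 111, 000, 000, 111, 011, 000
Majority votes: 100110

100110


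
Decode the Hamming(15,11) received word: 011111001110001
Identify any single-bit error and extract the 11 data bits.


Syndrome = 1: error at position 1

Data: 11101110001 (corrected bit 1)


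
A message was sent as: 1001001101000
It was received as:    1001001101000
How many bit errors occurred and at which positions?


XOR: 0000000000000

0 errors (received matches sent)


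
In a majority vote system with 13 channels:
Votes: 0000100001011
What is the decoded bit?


Ones: 4 out of 13
Threshold: 7

0 (4/13 voted 1)


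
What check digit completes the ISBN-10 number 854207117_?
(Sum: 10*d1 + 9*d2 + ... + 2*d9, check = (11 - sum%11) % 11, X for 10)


Weighted sum: 227
227 mod 11 = 7

Check digit: 4


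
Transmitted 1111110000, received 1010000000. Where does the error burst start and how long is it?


XOR: 0101110000

Burst at position 1, length 5


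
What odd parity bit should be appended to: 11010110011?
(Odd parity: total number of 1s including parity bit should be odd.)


Number of 1s in data: 7
Parity bit: 0

0


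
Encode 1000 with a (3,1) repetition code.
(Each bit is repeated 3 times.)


Each bit -> 3 copies

111000000000


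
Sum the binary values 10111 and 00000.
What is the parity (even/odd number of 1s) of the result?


10111 = 23
00000 = 0
Sum = 23 = 10111
1s count = 4

even parity (4 ones in 10111)


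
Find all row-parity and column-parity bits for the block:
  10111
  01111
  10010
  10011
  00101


Row parities: 00010
Column parities: 11100

Row P: 00010, Col P: 11100, Corner: 1


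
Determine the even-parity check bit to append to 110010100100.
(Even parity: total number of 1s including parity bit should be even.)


Number of 1s in data: 5
Parity bit: 1

1


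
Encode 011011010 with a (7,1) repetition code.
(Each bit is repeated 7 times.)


Each bit -> 7 copies

000000011111111111111000000011111111111111000000011111110000000


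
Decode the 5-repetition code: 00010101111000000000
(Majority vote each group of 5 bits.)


Groups: 00010, 10111, 10000, 00000
Majority votes: 0100

0100


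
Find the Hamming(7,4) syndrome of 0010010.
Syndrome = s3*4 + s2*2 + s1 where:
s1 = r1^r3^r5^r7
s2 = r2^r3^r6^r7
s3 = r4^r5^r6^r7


s1=1, s2=0, s3=1

Syndrome = 5 (error at position 5)


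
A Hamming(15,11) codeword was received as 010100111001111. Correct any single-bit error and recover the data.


Syndrome = 0: no error detected

Data: 00011001111 (no errors)


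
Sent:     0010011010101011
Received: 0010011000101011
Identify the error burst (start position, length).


XOR: 0000000010000000

Burst at position 8, length 1


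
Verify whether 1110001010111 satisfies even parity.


Number of 1s: 8

Yes, parity is correct (8 ones)


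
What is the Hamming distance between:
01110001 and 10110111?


XOR: 11000110
Count of 1s: 4

4


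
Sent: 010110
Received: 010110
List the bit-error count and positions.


XOR: 000000

0 errors (received matches sent)


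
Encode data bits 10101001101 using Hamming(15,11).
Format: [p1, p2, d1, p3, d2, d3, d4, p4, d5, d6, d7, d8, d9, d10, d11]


Parity bits: p1=0, p2=1, p3=0, p4=0

011001001001101


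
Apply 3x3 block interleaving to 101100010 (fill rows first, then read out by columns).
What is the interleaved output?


Matrix:
  101
  100
  010
Read columns: 110001100

110001100


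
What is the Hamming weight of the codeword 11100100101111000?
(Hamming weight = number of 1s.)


Counting 1s in 11100100101111000

9


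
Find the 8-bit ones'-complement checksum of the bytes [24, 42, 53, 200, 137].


Sum = 456 mod 256 = 200
Complement = 55

55


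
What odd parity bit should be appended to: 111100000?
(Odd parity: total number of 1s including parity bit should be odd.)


Number of 1s in data: 4
Parity bit: 1

1


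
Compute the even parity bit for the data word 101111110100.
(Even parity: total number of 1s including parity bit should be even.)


Number of 1s in data: 8
Parity bit: 0

0


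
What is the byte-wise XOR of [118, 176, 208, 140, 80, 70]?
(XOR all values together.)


XOR chain: 118 ^ 176 ^ 208 ^ 140 ^ 80 ^ 70 = 140

140


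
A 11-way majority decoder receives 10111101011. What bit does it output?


Ones: 8 out of 11
Threshold: 6

1 (8/11 voted 1)


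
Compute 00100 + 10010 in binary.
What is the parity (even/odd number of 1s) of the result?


00100 = 4
10010 = 18
Sum = 22 = 10110
1s count = 3

odd parity (3 ones in 10110)


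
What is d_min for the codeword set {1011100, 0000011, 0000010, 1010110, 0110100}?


Comparing all pairs, minimum distance: 1
Can detect 0 errors, correct 0 errors

1


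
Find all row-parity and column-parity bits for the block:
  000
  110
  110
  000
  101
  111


Row parities: 000001
Column parities: 010

Row P: 000001, Col P: 010, Corner: 1


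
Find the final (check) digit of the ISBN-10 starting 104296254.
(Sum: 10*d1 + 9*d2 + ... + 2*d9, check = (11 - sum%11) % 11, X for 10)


Weighted sum: 171
171 mod 11 = 6

Check digit: 5


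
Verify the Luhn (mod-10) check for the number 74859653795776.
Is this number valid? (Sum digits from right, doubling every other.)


Luhn sum = 73
73 mod 10 = 3

Invalid (Luhn sum mod 10 = 3)


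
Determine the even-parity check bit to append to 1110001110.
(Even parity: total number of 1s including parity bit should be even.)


Number of 1s in data: 6
Parity bit: 0

0


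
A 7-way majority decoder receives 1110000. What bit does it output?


Ones: 3 out of 7
Threshold: 4

0 (3/7 voted 1)


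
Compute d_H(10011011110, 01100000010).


XOR: 11111011100
Count of 1s: 8

8


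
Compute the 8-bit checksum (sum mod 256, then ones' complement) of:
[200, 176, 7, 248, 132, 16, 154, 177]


Sum = 1110 mod 256 = 86
Complement = 169

169


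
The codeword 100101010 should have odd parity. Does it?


Number of 1s: 4

No, parity error (4 ones)


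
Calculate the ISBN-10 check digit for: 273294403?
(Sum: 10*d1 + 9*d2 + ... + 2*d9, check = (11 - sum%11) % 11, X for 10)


Weighted sum: 217
217 mod 11 = 8

Check digit: 3


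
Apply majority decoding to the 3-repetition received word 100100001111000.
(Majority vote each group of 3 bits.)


Groups: 100, 100, 001, 111, 000
Majority votes: 00010

00010


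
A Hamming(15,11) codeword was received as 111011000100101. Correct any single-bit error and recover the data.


Syndrome = 11: error at position 11

Data: 11100110101 (corrected bit 11)


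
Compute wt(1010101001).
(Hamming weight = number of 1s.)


Counting 1s in 1010101001

5


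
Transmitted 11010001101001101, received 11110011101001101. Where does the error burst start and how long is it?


XOR: 00100010000000000

Burst at position 2, length 5


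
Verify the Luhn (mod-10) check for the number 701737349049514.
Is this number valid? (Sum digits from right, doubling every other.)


Luhn sum = 65
65 mod 10 = 5

Invalid (Luhn sum mod 10 = 5)


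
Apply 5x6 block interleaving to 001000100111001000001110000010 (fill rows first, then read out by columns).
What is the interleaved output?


Matrix:
  001000
  100111
  001000
  001110
  000010
Read columns: 010000000010110010100101101000

010000000010110010100101101000


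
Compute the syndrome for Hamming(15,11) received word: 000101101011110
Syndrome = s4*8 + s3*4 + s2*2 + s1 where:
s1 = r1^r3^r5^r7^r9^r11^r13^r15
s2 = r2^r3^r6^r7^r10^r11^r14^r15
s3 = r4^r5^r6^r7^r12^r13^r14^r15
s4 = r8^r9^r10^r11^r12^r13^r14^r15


s1=0, s2=0, s3=0, s4=1

Syndrome = 8 (error at position 8)


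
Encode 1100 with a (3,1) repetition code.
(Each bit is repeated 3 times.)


Each bit -> 3 copies

111111000000


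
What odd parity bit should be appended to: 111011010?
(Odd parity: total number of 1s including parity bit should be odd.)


Number of 1s in data: 6
Parity bit: 1

1


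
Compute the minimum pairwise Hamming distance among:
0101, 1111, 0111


Comparing all pairs, minimum distance: 1
Can detect 0 errors, correct 0 errors

1


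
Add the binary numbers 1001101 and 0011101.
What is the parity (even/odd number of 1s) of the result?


1001101 = 77
0011101 = 29
Sum = 106 = 1101010
1s count = 4

even parity (4 ones in 1101010)


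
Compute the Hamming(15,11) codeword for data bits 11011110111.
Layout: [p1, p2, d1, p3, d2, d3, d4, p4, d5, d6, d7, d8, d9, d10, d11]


Parity bits: p1=1, p2=0, p3=1, p4=0

101110101110111


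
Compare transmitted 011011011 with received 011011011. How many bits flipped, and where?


XOR: 000000000

0 errors (received matches sent)


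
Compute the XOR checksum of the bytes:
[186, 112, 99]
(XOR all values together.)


XOR chain: 186 ^ 112 ^ 99 = 169

169


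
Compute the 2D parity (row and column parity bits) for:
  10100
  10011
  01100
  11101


Row parities: 0100
Column parities: 10110

Row P: 0100, Col P: 10110, Corner: 1


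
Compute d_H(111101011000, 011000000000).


XOR: 100101011000
Count of 1s: 5

5


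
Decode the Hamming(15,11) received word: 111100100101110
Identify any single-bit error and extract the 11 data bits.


Syndrome = 6: error at position 6

Data: 10110101110 (corrected bit 6)


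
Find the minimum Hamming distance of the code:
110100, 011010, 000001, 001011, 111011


Comparing all pairs, minimum distance: 2
Can detect 1 errors, correct 0 errors

2


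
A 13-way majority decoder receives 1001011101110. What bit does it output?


Ones: 8 out of 13
Threshold: 7

1 (8/13 voted 1)


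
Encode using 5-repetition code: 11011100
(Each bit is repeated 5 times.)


Each bit -> 5 copies

1111111111000001111111111111110000000000


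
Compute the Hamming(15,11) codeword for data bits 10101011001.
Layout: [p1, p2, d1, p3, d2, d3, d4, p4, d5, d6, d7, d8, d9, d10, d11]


Parity bits: p1=0, p2=0, p3=1, p4=0

001101001011001


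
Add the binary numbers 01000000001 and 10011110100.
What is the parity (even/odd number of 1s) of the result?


01000000001 = 513
10011110100 = 1268
Sum = 1781 = 11011110101
1s count = 8

even parity (8 ones in 11011110101)


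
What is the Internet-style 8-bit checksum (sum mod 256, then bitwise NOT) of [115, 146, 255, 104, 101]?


Sum = 721 mod 256 = 209
Complement = 46

46


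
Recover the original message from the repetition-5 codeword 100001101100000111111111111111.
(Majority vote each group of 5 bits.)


Groups: 10000, 11011, 00000, 11111, 11111, 11111
Majority votes: 010111

010111


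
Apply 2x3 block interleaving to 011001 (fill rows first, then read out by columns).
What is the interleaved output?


Matrix:
  011
  001
Read columns: 001011

001011


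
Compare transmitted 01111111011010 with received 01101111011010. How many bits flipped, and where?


XOR: 00010000000000

1 error(s) at position(s): 3


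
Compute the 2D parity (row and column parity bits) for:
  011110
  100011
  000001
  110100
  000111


Row parities: 01111
Column parities: 001111

Row P: 01111, Col P: 001111, Corner: 0


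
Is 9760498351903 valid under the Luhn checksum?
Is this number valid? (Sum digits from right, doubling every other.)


Luhn sum = 66
66 mod 10 = 6

Invalid (Luhn sum mod 10 = 6)


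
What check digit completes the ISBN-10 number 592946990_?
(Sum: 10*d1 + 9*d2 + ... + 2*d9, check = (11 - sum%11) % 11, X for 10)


Weighted sum: 327
327 mod 11 = 8

Check digit: 3


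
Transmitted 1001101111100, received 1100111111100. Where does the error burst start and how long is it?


XOR: 0101010000000

Burst at position 1, length 5


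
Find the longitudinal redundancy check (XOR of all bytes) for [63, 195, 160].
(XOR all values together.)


XOR chain: 63 ^ 195 ^ 160 = 92

92


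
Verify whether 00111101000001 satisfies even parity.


Number of 1s: 6

Yes, parity is correct (6 ones)


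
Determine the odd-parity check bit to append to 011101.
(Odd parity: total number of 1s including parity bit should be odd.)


Number of 1s in data: 4
Parity bit: 1

1


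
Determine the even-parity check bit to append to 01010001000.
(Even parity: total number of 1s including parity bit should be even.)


Number of 1s in data: 3
Parity bit: 1

1


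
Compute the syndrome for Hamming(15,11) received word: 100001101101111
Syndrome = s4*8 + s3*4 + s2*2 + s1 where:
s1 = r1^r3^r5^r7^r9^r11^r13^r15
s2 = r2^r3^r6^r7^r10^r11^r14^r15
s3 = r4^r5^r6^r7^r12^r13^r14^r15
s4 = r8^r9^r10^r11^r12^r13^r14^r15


s1=1, s2=1, s3=0, s4=0

Syndrome = 3 (error at position 3)


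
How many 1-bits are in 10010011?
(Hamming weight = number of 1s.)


Counting 1s in 10010011

4


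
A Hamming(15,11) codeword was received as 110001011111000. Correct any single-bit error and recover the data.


Syndrome = 9: error at position 9

Data: 00100111000 (corrected bit 9)


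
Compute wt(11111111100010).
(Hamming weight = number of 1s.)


Counting 1s in 11111111100010

10


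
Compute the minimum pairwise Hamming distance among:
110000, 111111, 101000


Comparing all pairs, minimum distance: 2
Can detect 1 errors, correct 0 errors

2


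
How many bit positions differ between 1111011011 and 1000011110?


XOR: 0111000101
Count of 1s: 5

5


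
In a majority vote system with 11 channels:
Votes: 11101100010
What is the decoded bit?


Ones: 6 out of 11
Threshold: 6

1 (6/11 voted 1)


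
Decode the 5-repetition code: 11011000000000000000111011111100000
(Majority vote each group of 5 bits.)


Groups: 11011, 00000, 00000, 00000, 11101, 11111, 00000
Majority votes: 1000110

1000110


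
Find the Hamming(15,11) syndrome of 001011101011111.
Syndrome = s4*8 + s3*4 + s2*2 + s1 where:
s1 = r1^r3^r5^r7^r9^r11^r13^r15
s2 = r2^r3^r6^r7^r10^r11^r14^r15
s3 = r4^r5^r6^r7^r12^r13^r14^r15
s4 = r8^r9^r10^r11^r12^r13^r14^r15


s1=1, s2=0, s3=1, s4=0

Syndrome = 5 (error at position 5)


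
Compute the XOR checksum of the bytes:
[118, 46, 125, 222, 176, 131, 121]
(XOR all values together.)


XOR chain: 118 ^ 46 ^ 125 ^ 222 ^ 176 ^ 131 ^ 121 = 177

177


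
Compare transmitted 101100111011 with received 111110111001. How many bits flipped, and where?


XOR: 010010000010

3 error(s) at position(s): 1, 4, 10


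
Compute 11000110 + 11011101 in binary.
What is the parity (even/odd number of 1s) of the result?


11000110 = 198
11011101 = 221
Sum = 419 = 110100011
1s count = 5

odd parity (5 ones in 110100011)


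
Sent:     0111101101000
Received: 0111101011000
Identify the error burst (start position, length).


XOR: 0000000110000

Burst at position 7, length 2


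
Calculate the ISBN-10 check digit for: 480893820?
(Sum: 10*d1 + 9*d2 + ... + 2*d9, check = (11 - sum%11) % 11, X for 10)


Weighted sum: 275
275 mod 11 = 0

Check digit: 0


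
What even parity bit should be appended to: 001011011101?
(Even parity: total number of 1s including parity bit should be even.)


Number of 1s in data: 7
Parity bit: 1

1


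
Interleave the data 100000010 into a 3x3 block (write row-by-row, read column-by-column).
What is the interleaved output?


Matrix:
  100
  000
  010
Read columns: 100001000

100001000


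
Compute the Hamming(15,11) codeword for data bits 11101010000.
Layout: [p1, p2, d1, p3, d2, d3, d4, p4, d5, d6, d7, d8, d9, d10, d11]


Parity bits: p1=0, p2=1, p3=0, p4=0

011011001010000


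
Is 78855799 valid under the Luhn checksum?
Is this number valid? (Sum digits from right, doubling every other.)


Luhn sum = 51
51 mod 10 = 1

Invalid (Luhn sum mod 10 = 1)


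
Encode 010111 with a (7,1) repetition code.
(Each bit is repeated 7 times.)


Each bit -> 7 copies

000000011111110000000111111111111111111111


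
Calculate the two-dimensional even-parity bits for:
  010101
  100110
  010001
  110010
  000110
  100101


Row parities: 110101
Column parities: 110011

Row P: 110101, Col P: 110011, Corner: 0


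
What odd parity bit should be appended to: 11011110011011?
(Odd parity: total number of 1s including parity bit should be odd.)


Number of 1s in data: 10
Parity bit: 1

1


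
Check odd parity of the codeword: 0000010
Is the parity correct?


Number of 1s: 1

Yes, parity is correct (1 ones)


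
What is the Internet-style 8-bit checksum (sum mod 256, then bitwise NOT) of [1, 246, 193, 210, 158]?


Sum = 808 mod 256 = 40
Complement = 215

215


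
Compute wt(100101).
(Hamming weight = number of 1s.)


Counting 1s in 100101

3


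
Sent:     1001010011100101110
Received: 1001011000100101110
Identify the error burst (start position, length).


XOR: 0000001011000000000

Burst at position 6, length 4


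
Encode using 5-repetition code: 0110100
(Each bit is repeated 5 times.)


Each bit -> 5 copies

00000111111111100000111110000000000


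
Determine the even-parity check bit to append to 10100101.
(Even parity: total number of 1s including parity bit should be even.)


Number of 1s in data: 4
Parity bit: 0

0


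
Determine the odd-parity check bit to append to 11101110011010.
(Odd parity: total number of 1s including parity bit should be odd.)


Number of 1s in data: 9
Parity bit: 0

0


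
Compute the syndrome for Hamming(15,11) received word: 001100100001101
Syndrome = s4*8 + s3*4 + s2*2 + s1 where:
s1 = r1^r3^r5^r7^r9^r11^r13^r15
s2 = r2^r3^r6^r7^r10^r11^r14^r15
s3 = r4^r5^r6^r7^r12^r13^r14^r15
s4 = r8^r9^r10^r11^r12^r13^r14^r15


s1=0, s2=1, s3=1, s4=1

Syndrome = 14 (error at position 14)


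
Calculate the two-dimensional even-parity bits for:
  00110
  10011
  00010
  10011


Row parities: 0111
Column parities: 00100

Row P: 0111, Col P: 00100, Corner: 1


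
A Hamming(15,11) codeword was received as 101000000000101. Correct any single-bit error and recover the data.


Syndrome = 0: no error detected

Data: 10000000101 (no errors)


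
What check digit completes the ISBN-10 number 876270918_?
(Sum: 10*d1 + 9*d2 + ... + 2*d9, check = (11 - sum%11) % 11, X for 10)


Weighted sum: 302
302 mod 11 = 5

Check digit: 6


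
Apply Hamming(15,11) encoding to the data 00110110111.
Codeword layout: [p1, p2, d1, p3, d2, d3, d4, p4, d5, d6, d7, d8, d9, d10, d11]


Parity bits: p1=0, p2=0, p3=1, p4=1

000101110110111


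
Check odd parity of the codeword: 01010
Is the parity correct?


Number of 1s: 2

No, parity error (2 ones)


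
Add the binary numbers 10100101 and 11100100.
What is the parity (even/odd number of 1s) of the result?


10100101 = 165
11100100 = 228
Sum = 393 = 110001001
1s count = 4

even parity (4 ones in 110001001)


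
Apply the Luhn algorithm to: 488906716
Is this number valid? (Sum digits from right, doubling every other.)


Luhn sum = 46
46 mod 10 = 6

Invalid (Luhn sum mod 10 = 6)


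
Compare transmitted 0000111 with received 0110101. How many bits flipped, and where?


XOR: 0110010

3 error(s) at position(s): 1, 2, 5


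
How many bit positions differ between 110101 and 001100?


XOR: 111001
Count of 1s: 4

4


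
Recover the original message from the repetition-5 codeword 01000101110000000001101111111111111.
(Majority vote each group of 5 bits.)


Groups: 01000, 10111, 00000, 00001, 10111, 11111, 11111
Majority votes: 0100111

0100111


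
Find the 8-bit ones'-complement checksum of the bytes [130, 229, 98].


Sum = 457 mod 256 = 201
Complement = 54

54


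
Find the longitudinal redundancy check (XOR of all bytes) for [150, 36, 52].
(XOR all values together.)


XOR chain: 150 ^ 36 ^ 52 = 134

134


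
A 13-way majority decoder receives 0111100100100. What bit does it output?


Ones: 6 out of 13
Threshold: 7

0 (6/13 voted 1)


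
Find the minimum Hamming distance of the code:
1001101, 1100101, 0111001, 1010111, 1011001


Comparing all pairs, minimum distance: 2
Can detect 1 errors, correct 0 errors

2


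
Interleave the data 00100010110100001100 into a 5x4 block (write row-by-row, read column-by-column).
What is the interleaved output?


Matrix:
  0010
  0010
  1101
  0000
  1100
Read columns: 00101001011100000100

00101001011100000100


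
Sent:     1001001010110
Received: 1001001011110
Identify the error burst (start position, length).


XOR: 0000000001000

Burst at position 9, length 1


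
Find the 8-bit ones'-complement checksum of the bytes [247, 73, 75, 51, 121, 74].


Sum = 641 mod 256 = 129
Complement = 126

126


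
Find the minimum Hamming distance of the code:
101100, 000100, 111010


Comparing all pairs, minimum distance: 2
Can detect 1 errors, correct 0 errors

2


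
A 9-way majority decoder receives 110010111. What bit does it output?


Ones: 6 out of 9
Threshold: 5

1 (6/9 voted 1)


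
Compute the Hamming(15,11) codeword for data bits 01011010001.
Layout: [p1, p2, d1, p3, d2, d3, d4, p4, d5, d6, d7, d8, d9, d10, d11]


Parity bits: p1=1, p2=1, p3=1, p4=1

110110111010001


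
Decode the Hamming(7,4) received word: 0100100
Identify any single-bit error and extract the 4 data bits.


Syndrome = 7: error at position 7

Data: 0101 (corrected bit 7)


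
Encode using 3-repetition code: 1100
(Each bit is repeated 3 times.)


Each bit -> 3 copies

111111000000


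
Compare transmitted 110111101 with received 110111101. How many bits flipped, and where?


XOR: 000000000

0 errors (received matches sent)


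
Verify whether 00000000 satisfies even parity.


Number of 1s: 0

Yes, parity is correct (0 ones)


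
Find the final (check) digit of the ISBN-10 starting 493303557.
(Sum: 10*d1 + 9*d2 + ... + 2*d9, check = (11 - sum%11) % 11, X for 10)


Weighted sum: 230
230 mod 11 = 10

Check digit: 1


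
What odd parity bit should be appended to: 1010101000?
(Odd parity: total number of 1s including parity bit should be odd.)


Number of 1s in data: 4
Parity bit: 1

1


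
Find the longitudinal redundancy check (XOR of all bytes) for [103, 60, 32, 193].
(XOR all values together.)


XOR chain: 103 ^ 60 ^ 32 ^ 193 = 186

186


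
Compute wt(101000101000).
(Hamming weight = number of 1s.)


Counting 1s in 101000101000

4


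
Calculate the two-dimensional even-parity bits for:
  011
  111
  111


Row parities: 011
Column parities: 011

Row P: 011, Col P: 011, Corner: 0


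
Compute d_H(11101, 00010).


XOR: 11111
Count of 1s: 5

5


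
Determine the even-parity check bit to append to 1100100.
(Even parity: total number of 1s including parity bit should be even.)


Number of 1s in data: 3
Parity bit: 1

1


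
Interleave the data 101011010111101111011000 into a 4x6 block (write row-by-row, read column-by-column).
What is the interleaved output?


Matrix:
  101011
  010111
  101111
  011000
Read columns: 101001011011011011101110

101001011011011011101110


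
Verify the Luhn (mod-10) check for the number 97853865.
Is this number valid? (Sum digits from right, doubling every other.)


Luhn sum = 50
50 mod 10 = 0

Valid (Luhn sum mod 10 = 0)


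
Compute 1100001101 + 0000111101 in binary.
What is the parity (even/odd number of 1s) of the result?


1100001101 = 781
0000111101 = 61
Sum = 842 = 1101001010
1s count = 5

odd parity (5 ones in 1101001010)


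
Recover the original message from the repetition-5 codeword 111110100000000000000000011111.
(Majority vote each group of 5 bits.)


Groups: 11111, 01000, 00000, 00000, 00000, 11111
Majority votes: 100001

100001


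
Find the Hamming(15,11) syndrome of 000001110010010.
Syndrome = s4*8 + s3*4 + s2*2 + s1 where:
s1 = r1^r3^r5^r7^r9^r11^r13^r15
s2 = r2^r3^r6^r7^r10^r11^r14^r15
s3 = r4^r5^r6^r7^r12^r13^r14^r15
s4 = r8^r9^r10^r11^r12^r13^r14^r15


s1=0, s2=0, s3=1, s4=1

Syndrome = 12 (error at position 12)


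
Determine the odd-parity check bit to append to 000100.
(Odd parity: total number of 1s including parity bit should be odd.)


Number of 1s in data: 1
Parity bit: 0

0


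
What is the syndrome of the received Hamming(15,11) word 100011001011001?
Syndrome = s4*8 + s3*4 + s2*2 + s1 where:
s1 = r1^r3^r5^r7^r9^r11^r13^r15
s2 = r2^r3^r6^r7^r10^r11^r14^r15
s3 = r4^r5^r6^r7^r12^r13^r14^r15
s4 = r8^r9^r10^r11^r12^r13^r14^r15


s1=1, s2=1, s3=0, s4=0

Syndrome = 3 (error at position 3)


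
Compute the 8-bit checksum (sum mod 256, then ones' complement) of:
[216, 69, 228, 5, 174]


Sum = 692 mod 256 = 180
Complement = 75

75


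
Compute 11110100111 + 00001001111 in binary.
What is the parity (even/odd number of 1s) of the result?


11110100111 = 1959
00001001111 = 79
Sum = 2038 = 11111110110
1s count = 9

odd parity (9 ones in 11111110110)


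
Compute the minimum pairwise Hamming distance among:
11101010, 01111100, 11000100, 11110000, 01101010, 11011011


Comparing all pairs, minimum distance: 1
Can detect 0 errors, correct 0 errors

1


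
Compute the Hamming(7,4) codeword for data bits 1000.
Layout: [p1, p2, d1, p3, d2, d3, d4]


Parity bits: p1=1, p2=1, p3=0

1110000


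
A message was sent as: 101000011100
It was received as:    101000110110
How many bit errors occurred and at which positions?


XOR: 000000101010

3 error(s) at position(s): 6, 8, 10


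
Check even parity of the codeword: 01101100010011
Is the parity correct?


Number of 1s: 7

No, parity error (7 ones)


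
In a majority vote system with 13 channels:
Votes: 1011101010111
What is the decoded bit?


Ones: 9 out of 13
Threshold: 7

1 (9/13 voted 1)


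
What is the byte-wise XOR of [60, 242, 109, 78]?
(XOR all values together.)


XOR chain: 60 ^ 242 ^ 109 ^ 78 = 237

237


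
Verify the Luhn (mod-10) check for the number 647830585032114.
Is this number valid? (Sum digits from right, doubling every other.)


Luhn sum = 62
62 mod 10 = 2

Invalid (Luhn sum mod 10 = 2)


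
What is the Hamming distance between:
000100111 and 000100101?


XOR: 000000010
Count of 1s: 1

1


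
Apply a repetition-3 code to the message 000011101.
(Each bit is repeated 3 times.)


Each bit -> 3 copies

000000000000111111111000111


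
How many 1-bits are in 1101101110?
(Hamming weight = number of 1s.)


Counting 1s in 1101101110

7


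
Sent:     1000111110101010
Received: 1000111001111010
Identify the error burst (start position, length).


XOR: 0000000111010000

Burst at position 7, length 5


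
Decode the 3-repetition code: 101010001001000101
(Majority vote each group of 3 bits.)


Groups: 101, 010, 001, 001, 000, 101
Majority votes: 100001

100001


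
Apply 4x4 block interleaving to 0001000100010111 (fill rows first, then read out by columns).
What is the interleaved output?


Matrix:
  0001
  0001
  0001
  0111
Read columns: 0000000100011111

0000000100011111


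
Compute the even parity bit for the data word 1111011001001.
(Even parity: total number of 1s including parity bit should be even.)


Number of 1s in data: 8
Parity bit: 0

0


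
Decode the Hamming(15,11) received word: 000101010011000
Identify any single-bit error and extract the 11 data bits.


Syndrome = 13: error at position 13

Data: 00100011100 (corrected bit 13)


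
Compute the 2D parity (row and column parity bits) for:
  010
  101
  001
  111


Row parities: 1011
Column parities: 001

Row P: 1011, Col P: 001, Corner: 1


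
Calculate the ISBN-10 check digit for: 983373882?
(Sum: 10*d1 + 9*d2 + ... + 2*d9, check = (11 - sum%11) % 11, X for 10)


Weighted sum: 324
324 mod 11 = 5

Check digit: 6


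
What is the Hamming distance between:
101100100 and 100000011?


XOR: 001100111
Count of 1s: 5

5


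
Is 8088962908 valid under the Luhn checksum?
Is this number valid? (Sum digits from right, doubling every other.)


Luhn sum = 58
58 mod 10 = 8

Invalid (Luhn sum mod 10 = 8)


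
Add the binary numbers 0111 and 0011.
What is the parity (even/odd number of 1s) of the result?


0111 = 7
0011 = 3
Sum = 10 = 1010
1s count = 2

even parity (2 ones in 1010)


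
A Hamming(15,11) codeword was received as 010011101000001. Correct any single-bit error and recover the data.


Syndrome = 0: no error detected

Data: 01111000001 (no errors)


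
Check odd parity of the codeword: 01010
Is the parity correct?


Number of 1s: 2

No, parity error (2 ones)


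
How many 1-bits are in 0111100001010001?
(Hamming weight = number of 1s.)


Counting 1s in 0111100001010001

7


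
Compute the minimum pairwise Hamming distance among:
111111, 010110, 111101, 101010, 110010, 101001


Comparing all pairs, minimum distance: 1
Can detect 0 errors, correct 0 errors

1


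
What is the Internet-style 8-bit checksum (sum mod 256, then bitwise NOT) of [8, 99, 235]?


Sum = 342 mod 256 = 86
Complement = 169

169


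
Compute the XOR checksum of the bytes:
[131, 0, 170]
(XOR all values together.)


XOR chain: 131 ^ 0 ^ 170 = 41

41


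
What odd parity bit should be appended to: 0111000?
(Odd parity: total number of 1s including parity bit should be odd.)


Number of 1s in data: 3
Parity bit: 0

0


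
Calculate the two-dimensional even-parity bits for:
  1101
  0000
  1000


Row parities: 101
Column parities: 0101

Row P: 101, Col P: 0101, Corner: 0


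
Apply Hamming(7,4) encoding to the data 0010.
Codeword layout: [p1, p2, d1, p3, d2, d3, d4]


Parity bits: p1=0, p2=1, p3=1

0101010


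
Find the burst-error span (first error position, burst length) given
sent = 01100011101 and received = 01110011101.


XOR: 00010000000

Burst at position 3, length 1


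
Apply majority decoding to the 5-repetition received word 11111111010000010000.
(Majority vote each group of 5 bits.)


Groups: 11111, 11101, 00000, 10000
Majority votes: 1100

1100


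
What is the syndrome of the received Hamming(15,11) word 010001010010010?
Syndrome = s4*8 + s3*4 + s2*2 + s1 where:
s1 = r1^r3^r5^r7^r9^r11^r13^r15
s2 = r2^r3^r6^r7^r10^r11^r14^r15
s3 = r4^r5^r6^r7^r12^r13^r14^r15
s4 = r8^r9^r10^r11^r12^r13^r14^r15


s1=1, s2=0, s3=0, s4=1

Syndrome = 9 (error at position 9)


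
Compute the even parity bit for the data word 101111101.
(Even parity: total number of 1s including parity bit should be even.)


Number of 1s in data: 7
Parity bit: 1

1


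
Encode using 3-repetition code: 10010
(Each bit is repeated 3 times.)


Each bit -> 3 copies

111000000111000


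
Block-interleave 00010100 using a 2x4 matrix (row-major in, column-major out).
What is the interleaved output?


Matrix:
  0001
  0100
Read columns: 00010010

00010010


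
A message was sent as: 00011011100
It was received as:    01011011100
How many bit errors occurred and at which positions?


XOR: 01000000000

1 error(s) at position(s): 1


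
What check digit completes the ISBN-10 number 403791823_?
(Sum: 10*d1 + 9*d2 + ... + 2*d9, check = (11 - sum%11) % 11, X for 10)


Weighted sum: 216
216 mod 11 = 7

Check digit: 4


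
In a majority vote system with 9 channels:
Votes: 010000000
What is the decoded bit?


Ones: 1 out of 9
Threshold: 5

0 (1/9 voted 1)


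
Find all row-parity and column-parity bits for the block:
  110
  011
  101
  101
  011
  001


Row parities: 000001
Column parities: 111

Row P: 000001, Col P: 111, Corner: 1


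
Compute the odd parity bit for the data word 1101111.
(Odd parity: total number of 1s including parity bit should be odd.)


Number of 1s in data: 6
Parity bit: 1

1


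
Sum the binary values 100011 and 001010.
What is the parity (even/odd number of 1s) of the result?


100011 = 35
001010 = 10
Sum = 45 = 101101
1s count = 4

even parity (4 ones in 101101)


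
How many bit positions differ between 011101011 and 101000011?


XOR: 110101000
Count of 1s: 4

4


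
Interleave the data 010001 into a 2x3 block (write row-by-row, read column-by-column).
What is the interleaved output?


Matrix:
  010
  001
Read columns: 001001

001001


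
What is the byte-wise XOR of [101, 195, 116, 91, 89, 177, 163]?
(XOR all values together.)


XOR chain: 101 ^ 195 ^ 116 ^ 91 ^ 89 ^ 177 ^ 163 = 194

194


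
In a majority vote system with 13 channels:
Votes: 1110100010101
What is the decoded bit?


Ones: 7 out of 13
Threshold: 7

1 (7/13 voted 1)


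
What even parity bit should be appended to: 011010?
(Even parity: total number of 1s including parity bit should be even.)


Number of 1s in data: 3
Parity bit: 1

1


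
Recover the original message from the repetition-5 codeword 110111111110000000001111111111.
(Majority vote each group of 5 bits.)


Groups: 11011, 11111, 10000, 00000, 11111, 11111
Majority votes: 110011

110011


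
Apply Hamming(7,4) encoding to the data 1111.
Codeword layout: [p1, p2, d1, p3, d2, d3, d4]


Parity bits: p1=1, p2=1, p3=1

1111111


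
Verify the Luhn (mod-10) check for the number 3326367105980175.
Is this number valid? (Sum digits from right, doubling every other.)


Luhn sum = 70
70 mod 10 = 0

Valid (Luhn sum mod 10 = 0)


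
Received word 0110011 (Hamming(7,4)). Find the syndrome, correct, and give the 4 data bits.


Syndrome = 0: no error detected

Data: 1011 (no errors)


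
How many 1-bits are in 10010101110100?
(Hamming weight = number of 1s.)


Counting 1s in 10010101110100

7


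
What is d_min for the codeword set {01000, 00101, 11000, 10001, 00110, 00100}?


Comparing all pairs, minimum distance: 1
Can detect 0 errors, correct 0 errors

1


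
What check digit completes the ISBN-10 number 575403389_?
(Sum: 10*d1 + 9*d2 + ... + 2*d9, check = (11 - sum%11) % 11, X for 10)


Weighted sum: 250
250 mod 11 = 8

Check digit: 3


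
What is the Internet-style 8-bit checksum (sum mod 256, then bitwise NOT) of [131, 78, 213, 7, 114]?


Sum = 543 mod 256 = 31
Complement = 224

224


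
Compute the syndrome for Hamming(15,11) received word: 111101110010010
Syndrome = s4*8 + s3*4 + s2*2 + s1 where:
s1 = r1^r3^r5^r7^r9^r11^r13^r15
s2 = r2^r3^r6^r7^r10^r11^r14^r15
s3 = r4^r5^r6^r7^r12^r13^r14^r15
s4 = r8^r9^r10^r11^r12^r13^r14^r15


s1=0, s2=0, s3=0, s4=1

Syndrome = 8 (error at position 8)


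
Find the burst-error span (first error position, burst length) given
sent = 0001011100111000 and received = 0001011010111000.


XOR: 0000000110000000

Burst at position 7, length 2


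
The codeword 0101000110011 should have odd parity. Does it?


Number of 1s: 6

No, parity error (6 ones)


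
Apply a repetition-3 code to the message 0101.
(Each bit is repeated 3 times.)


Each bit -> 3 copies

000111000111


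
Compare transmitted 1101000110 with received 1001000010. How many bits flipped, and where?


XOR: 0100000100

2 error(s) at position(s): 1, 7


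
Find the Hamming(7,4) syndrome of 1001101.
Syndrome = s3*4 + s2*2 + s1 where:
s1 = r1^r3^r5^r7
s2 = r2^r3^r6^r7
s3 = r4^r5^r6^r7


s1=1, s2=1, s3=1

Syndrome = 7 (error at position 7)


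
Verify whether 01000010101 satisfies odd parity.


Number of 1s: 4

No, parity error (4 ones)


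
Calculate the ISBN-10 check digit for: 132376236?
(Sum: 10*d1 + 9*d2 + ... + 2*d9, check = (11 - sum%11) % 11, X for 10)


Weighted sum: 175
175 mod 11 = 10

Check digit: 1


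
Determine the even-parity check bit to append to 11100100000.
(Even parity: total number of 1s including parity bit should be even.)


Number of 1s in data: 4
Parity bit: 0

0


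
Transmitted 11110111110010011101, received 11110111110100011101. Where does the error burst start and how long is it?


XOR: 00000000000110000000

Burst at position 11, length 2


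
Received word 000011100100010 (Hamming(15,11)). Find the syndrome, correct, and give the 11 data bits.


Syndrome = 0: no error detected

Data: 01110100010 (no errors)


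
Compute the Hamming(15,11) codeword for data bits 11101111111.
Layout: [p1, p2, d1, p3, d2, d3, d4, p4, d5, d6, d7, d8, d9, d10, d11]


Parity bits: p1=0, p2=0, p3=0, p4=1

001011011111111


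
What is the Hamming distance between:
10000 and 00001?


XOR: 10001
Count of 1s: 2

2


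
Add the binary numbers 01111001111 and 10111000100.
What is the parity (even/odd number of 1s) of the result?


01111001111 = 975
10111000100 = 1476
Sum = 2451 = 100110010011
1s count = 6

even parity (6 ones in 100110010011)


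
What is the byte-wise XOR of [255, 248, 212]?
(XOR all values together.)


XOR chain: 255 ^ 248 ^ 212 = 211

211


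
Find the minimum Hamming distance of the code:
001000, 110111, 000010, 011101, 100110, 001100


Comparing all pairs, minimum distance: 1
Can detect 0 errors, correct 0 errors

1


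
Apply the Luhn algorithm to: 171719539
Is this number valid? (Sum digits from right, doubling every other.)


Luhn sum = 42
42 mod 10 = 2

Invalid (Luhn sum mod 10 = 2)


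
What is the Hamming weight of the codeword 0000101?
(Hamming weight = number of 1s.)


Counting 1s in 0000101

2


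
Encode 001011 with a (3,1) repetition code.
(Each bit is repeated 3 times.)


Each bit -> 3 copies

000000111000111111


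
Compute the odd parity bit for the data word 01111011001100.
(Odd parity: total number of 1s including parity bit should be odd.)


Number of 1s in data: 8
Parity bit: 1

1


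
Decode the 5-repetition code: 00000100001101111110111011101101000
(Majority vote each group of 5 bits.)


Groups: 00000, 10000, 11011, 11110, 11101, 11011, 01000
Majority votes: 0011110

0011110


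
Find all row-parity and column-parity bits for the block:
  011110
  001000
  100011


Row parities: 011
Column parities: 110101

Row P: 011, Col P: 110101, Corner: 0


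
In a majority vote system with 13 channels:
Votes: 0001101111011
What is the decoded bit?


Ones: 8 out of 13
Threshold: 7

1 (8/13 voted 1)


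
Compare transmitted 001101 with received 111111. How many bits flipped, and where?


XOR: 110010

3 error(s) at position(s): 0, 1, 4


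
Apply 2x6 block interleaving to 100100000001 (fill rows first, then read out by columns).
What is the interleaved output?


Matrix:
  100100
  000001
Read columns: 100000100001

100000100001


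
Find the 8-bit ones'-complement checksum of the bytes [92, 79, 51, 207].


Sum = 429 mod 256 = 173
Complement = 82

82


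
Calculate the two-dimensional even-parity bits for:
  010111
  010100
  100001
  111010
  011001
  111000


Row parities: 000011
Column parities: 111001

Row P: 000011, Col P: 111001, Corner: 0


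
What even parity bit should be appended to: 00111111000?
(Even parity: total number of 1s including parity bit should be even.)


Number of 1s in data: 6
Parity bit: 0

0


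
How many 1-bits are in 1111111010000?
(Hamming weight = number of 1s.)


Counting 1s in 1111111010000

8


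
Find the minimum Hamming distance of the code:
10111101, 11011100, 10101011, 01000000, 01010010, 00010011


Comparing all pairs, minimum distance: 2
Can detect 1 errors, correct 0 errors

2


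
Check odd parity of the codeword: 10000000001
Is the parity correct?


Number of 1s: 2

No, parity error (2 ones)


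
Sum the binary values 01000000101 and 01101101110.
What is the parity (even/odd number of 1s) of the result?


01000000101 = 517
01101101110 = 878
Sum = 1395 = 10101110011
1s count = 7

odd parity (7 ones in 10101110011)
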